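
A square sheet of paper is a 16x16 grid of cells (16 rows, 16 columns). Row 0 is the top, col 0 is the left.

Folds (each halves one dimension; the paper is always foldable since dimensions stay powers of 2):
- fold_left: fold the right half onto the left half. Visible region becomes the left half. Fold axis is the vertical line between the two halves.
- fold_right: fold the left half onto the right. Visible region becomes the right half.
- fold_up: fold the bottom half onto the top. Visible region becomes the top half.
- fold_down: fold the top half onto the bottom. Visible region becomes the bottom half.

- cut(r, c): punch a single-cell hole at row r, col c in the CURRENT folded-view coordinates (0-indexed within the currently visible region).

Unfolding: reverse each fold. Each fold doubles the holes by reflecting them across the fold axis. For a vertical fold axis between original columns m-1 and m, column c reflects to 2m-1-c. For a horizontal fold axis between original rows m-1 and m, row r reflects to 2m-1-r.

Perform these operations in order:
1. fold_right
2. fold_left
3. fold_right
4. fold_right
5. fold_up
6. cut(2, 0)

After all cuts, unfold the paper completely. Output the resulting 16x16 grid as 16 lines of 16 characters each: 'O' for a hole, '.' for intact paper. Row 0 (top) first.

Op 1 fold_right: fold axis v@8; visible region now rows[0,16) x cols[8,16) = 16x8
Op 2 fold_left: fold axis v@12; visible region now rows[0,16) x cols[8,12) = 16x4
Op 3 fold_right: fold axis v@10; visible region now rows[0,16) x cols[10,12) = 16x2
Op 4 fold_right: fold axis v@11; visible region now rows[0,16) x cols[11,12) = 16x1
Op 5 fold_up: fold axis h@8; visible region now rows[0,8) x cols[11,12) = 8x1
Op 6 cut(2, 0): punch at orig (2,11); cuts so far [(2, 11)]; region rows[0,8) x cols[11,12) = 8x1
Unfold 1 (reflect across h@8): 2 holes -> [(2, 11), (13, 11)]
Unfold 2 (reflect across v@11): 4 holes -> [(2, 10), (2, 11), (13, 10), (13, 11)]
Unfold 3 (reflect across v@10): 8 holes -> [(2, 8), (2, 9), (2, 10), (2, 11), (13, 8), (13, 9), (13, 10), (13, 11)]
Unfold 4 (reflect across v@12): 16 holes -> [(2, 8), (2, 9), (2, 10), (2, 11), (2, 12), (2, 13), (2, 14), (2, 15), (13, 8), (13, 9), (13, 10), (13, 11), (13, 12), (13, 13), (13, 14), (13, 15)]
Unfold 5 (reflect across v@8): 32 holes -> [(2, 0), (2, 1), (2, 2), (2, 3), (2, 4), (2, 5), (2, 6), (2, 7), (2, 8), (2, 9), (2, 10), (2, 11), (2, 12), (2, 13), (2, 14), (2, 15), (13, 0), (13, 1), (13, 2), (13, 3), (13, 4), (13, 5), (13, 6), (13, 7), (13, 8), (13, 9), (13, 10), (13, 11), (13, 12), (13, 13), (13, 14), (13, 15)]

Answer: ................
................
OOOOOOOOOOOOOOOO
................
................
................
................
................
................
................
................
................
................
OOOOOOOOOOOOOOOO
................
................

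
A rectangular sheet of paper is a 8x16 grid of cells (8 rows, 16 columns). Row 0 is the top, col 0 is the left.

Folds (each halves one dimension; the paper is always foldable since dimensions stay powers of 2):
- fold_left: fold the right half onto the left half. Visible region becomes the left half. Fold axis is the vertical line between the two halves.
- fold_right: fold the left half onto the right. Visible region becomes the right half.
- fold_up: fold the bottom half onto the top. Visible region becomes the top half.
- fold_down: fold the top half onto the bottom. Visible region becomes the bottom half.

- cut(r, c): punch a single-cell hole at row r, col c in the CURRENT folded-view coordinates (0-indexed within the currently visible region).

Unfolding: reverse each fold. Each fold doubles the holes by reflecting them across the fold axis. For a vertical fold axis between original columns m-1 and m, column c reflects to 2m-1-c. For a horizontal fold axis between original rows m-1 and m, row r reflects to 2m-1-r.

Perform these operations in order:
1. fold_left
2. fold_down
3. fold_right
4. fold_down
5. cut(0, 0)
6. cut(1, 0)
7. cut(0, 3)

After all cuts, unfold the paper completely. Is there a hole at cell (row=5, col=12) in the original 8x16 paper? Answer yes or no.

Op 1 fold_left: fold axis v@8; visible region now rows[0,8) x cols[0,8) = 8x8
Op 2 fold_down: fold axis h@4; visible region now rows[4,8) x cols[0,8) = 4x8
Op 3 fold_right: fold axis v@4; visible region now rows[4,8) x cols[4,8) = 4x4
Op 4 fold_down: fold axis h@6; visible region now rows[6,8) x cols[4,8) = 2x4
Op 5 cut(0, 0): punch at orig (6,4); cuts so far [(6, 4)]; region rows[6,8) x cols[4,8) = 2x4
Op 6 cut(1, 0): punch at orig (7,4); cuts so far [(6, 4), (7, 4)]; region rows[6,8) x cols[4,8) = 2x4
Op 7 cut(0, 3): punch at orig (6,7); cuts so far [(6, 4), (6, 7), (7, 4)]; region rows[6,8) x cols[4,8) = 2x4
Unfold 1 (reflect across h@6): 6 holes -> [(4, 4), (5, 4), (5, 7), (6, 4), (6, 7), (7, 4)]
Unfold 2 (reflect across v@4): 12 holes -> [(4, 3), (4, 4), (5, 0), (5, 3), (5, 4), (5, 7), (6, 0), (6, 3), (6, 4), (6, 7), (7, 3), (7, 4)]
Unfold 3 (reflect across h@4): 24 holes -> [(0, 3), (0, 4), (1, 0), (1, 3), (1, 4), (1, 7), (2, 0), (2, 3), (2, 4), (2, 7), (3, 3), (3, 4), (4, 3), (4, 4), (5, 0), (5, 3), (5, 4), (5, 7), (6, 0), (6, 3), (6, 4), (6, 7), (7, 3), (7, 4)]
Unfold 4 (reflect across v@8): 48 holes -> [(0, 3), (0, 4), (0, 11), (0, 12), (1, 0), (1, 3), (1, 4), (1, 7), (1, 8), (1, 11), (1, 12), (1, 15), (2, 0), (2, 3), (2, 4), (2, 7), (2, 8), (2, 11), (2, 12), (2, 15), (3, 3), (3, 4), (3, 11), (3, 12), (4, 3), (4, 4), (4, 11), (4, 12), (5, 0), (5, 3), (5, 4), (5, 7), (5, 8), (5, 11), (5, 12), (5, 15), (6, 0), (6, 3), (6, 4), (6, 7), (6, 8), (6, 11), (6, 12), (6, 15), (7, 3), (7, 4), (7, 11), (7, 12)]
Holes: [(0, 3), (0, 4), (0, 11), (0, 12), (1, 0), (1, 3), (1, 4), (1, 7), (1, 8), (1, 11), (1, 12), (1, 15), (2, 0), (2, 3), (2, 4), (2, 7), (2, 8), (2, 11), (2, 12), (2, 15), (3, 3), (3, 4), (3, 11), (3, 12), (4, 3), (4, 4), (4, 11), (4, 12), (5, 0), (5, 3), (5, 4), (5, 7), (5, 8), (5, 11), (5, 12), (5, 15), (6, 0), (6, 3), (6, 4), (6, 7), (6, 8), (6, 11), (6, 12), (6, 15), (7, 3), (7, 4), (7, 11), (7, 12)]

Answer: yes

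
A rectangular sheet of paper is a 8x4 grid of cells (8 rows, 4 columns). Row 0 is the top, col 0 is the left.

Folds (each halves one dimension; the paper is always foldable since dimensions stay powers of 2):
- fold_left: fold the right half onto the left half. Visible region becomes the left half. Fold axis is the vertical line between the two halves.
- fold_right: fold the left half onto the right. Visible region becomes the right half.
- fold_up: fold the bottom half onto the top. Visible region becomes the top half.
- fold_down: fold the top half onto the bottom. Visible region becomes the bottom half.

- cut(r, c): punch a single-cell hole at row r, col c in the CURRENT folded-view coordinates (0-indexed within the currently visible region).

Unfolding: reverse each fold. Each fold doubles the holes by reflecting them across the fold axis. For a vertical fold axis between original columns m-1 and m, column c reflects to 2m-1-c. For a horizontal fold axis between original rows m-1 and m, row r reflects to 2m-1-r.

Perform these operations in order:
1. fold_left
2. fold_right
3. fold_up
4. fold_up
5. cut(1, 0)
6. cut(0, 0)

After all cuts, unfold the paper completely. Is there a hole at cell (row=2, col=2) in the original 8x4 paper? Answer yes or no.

Answer: yes

Derivation:
Op 1 fold_left: fold axis v@2; visible region now rows[0,8) x cols[0,2) = 8x2
Op 2 fold_right: fold axis v@1; visible region now rows[0,8) x cols[1,2) = 8x1
Op 3 fold_up: fold axis h@4; visible region now rows[0,4) x cols[1,2) = 4x1
Op 4 fold_up: fold axis h@2; visible region now rows[0,2) x cols[1,2) = 2x1
Op 5 cut(1, 0): punch at orig (1,1); cuts so far [(1, 1)]; region rows[0,2) x cols[1,2) = 2x1
Op 6 cut(0, 0): punch at orig (0,1); cuts so far [(0, 1), (1, 1)]; region rows[0,2) x cols[1,2) = 2x1
Unfold 1 (reflect across h@2): 4 holes -> [(0, 1), (1, 1), (2, 1), (3, 1)]
Unfold 2 (reflect across h@4): 8 holes -> [(0, 1), (1, 1), (2, 1), (3, 1), (4, 1), (5, 1), (6, 1), (7, 1)]
Unfold 3 (reflect across v@1): 16 holes -> [(0, 0), (0, 1), (1, 0), (1, 1), (2, 0), (2, 1), (3, 0), (3, 1), (4, 0), (4, 1), (5, 0), (5, 1), (6, 0), (6, 1), (7, 0), (7, 1)]
Unfold 4 (reflect across v@2): 32 holes -> [(0, 0), (0, 1), (0, 2), (0, 3), (1, 0), (1, 1), (1, 2), (1, 3), (2, 0), (2, 1), (2, 2), (2, 3), (3, 0), (3, 1), (3, 2), (3, 3), (4, 0), (4, 1), (4, 2), (4, 3), (5, 0), (5, 1), (5, 2), (5, 3), (6, 0), (6, 1), (6, 2), (6, 3), (7, 0), (7, 1), (7, 2), (7, 3)]
Holes: [(0, 0), (0, 1), (0, 2), (0, 3), (1, 0), (1, 1), (1, 2), (1, 3), (2, 0), (2, 1), (2, 2), (2, 3), (3, 0), (3, 1), (3, 2), (3, 3), (4, 0), (4, 1), (4, 2), (4, 3), (5, 0), (5, 1), (5, 2), (5, 3), (6, 0), (6, 1), (6, 2), (6, 3), (7, 0), (7, 1), (7, 2), (7, 3)]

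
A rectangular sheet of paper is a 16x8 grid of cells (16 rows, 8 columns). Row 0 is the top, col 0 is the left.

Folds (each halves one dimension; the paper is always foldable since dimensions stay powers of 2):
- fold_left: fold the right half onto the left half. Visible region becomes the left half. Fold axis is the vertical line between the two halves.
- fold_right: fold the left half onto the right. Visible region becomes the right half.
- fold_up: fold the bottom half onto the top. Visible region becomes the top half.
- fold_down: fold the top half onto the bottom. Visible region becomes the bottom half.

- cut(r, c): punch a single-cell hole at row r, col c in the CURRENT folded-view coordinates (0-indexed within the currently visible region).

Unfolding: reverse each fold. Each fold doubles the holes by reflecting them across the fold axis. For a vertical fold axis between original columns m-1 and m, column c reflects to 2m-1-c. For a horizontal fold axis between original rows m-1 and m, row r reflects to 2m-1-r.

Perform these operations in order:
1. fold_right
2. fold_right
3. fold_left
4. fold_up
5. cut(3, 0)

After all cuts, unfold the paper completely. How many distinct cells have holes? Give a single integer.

Op 1 fold_right: fold axis v@4; visible region now rows[0,16) x cols[4,8) = 16x4
Op 2 fold_right: fold axis v@6; visible region now rows[0,16) x cols[6,8) = 16x2
Op 3 fold_left: fold axis v@7; visible region now rows[0,16) x cols[6,7) = 16x1
Op 4 fold_up: fold axis h@8; visible region now rows[0,8) x cols[6,7) = 8x1
Op 5 cut(3, 0): punch at orig (3,6); cuts so far [(3, 6)]; region rows[0,8) x cols[6,7) = 8x1
Unfold 1 (reflect across h@8): 2 holes -> [(3, 6), (12, 6)]
Unfold 2 (reflect across v@7): 4 holes -> [(3, 6), (3, 7), (12, 6), (12, 7)]
Unfold 3 (reflect across v@6): 8 holes -> [(3, 4), (3, 5), (3, 6), (3, 7), (12, 4), (12, 5), (12, 6), (12, 7)]
Unfold 4 (reflect across v@4): 16 holes -> [(3, 0), (3, 1), (3, 2), (3, 3), (3, 4), (3, 5), (3, 6), (3, 7), (12, 0), (12, 1), (12, 2), (12, 3), (12, 4), (12, 5), (12, 6), (12, 7)]

Answer: 16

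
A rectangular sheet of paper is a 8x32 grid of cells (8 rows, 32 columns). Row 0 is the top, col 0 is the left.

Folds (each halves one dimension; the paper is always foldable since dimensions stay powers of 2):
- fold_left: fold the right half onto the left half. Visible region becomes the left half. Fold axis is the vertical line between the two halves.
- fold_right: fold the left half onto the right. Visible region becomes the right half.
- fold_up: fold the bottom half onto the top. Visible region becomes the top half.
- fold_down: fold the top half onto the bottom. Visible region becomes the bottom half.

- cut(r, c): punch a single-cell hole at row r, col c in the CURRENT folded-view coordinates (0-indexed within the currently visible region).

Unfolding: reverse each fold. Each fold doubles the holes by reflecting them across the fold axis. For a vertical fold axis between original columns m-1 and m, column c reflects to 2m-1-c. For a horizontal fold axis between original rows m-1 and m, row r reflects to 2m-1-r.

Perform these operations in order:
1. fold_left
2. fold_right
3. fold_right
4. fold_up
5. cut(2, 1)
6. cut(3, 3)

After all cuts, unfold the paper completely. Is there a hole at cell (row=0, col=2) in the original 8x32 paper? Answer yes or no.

Answer: no

Derivation:
Op 1 fold_left: fold axis v@16; visible region now rows[0,8) x cols[0,16) = 8x16
Op 2 fold_right: fold axis v@8; visible region now rows[0,8) x cols[8,16) = 8x8
Op 3 fold_right: fold axis v@12; visible region now rows[0,8) x cols[12,16) = 8x4
Op 4 fold_up: fold axis h@4; visible region now rows[0,4) x cols[12,16) = 4x4
Op 5 cut(2, 1): punch at orig (2,13); cuts so far [(2, 13)]; region rows[0,4) x cols[12,16) = 4x4
Op 6 cut(3, 3): punch at orig (3,15); cuts so far [(2, 13), (3, 15)]; region rows[0,4) x cols[12,16) = 4x4
Unfold 1 (reflect across h@4): 4 holes -> [(2, 13), (3, 15), (4, 15), (5, 13)]
Unfold 2 (reflect across v@12): 8 holes -> [(2, 10), (2, 13), (3, 8), (3, 15), (4, 8), (4, 15), (5, 10), (5, 13)]
Unfold 3 (reflect across v@8): 16 holes -> [(2, 2), (2, 5), (2, 10), (2, 13), (3, 0), (3, 7), (3, 8), (3, 15), (4, 0), (4, 7), (4, 8), (4, 15), (5, 2), (5, 5), (5, 10), (5, 13)]
Unfold 4 (reflect across v@16): 32 holes -> [(2, 2), (2, 5), (2, 10), (2, 13), (2, 18), (2, 21), (2, 26), (2, 29), (3, 0), (3, 7), (3, 8), (3, 15), (3, 16), (3, 23), (3, 24), (3, 31), (4, 0), (4, 7), (4, 8), (4, 15), (4, 16), (4, 23), (4, 24), (4, 31), (5, 2), (5, 5), (5, 10), (5, 13), (5, 18), (5, 21), (5, 26), (5, 29)]
Holes: [(2, 2), (2, 5), (2, 10), (2, 13), (2, 18), (2, 21), (2, 26), (2, 29), (3, 0), (3, 7), (3, 8), (3, 15), (3, 16), (3, 23), (3, 24), (3, 31), (4, 0), (4, 7), (4, 8), (4, 15), (4, 16), (4, 23), (4, 24), (4, 31), (5, 2), (5, 5), (5, 10), (5, 13), (5, 18), (5, 21), (5, 26), (5, 29)]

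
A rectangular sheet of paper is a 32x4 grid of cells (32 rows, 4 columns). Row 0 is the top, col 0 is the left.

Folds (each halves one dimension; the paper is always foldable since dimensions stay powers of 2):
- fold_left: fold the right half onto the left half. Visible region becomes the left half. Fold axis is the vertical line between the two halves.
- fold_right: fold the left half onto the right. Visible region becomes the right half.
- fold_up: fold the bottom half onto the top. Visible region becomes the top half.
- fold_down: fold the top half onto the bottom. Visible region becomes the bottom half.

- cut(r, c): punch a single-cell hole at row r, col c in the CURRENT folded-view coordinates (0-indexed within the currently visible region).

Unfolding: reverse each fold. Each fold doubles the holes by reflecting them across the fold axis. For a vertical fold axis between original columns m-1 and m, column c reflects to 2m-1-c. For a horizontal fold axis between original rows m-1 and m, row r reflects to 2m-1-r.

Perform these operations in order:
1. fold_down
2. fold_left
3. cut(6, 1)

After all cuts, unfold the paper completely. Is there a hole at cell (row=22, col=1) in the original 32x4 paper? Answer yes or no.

Answer: yes

Derivation:
Op 1 fold_down: fold axis h@16; visible region now rows[16,32) x cols[0,4) = 16x4
Op 2 fold_left: fold axis v@2; visible region now rows[16,32) x cols[0,2) = 16x2
Op 3 cut(6, 1): punch at orig (22,1); cuts so far [(22, 1)]; region rows[16,32) x cols[0,2) = 16x2
Unfold 1 (reflect across v@2): 2 holes -> [(22, 1), (22, 2)]
Unfold 2 (reflect across h@16): 4 holes -> [(9, 1), (9, 2), (22, 1), (22, 2)]
Holes: [(9, 1), (9, 2), (22, 1), (22, 2)]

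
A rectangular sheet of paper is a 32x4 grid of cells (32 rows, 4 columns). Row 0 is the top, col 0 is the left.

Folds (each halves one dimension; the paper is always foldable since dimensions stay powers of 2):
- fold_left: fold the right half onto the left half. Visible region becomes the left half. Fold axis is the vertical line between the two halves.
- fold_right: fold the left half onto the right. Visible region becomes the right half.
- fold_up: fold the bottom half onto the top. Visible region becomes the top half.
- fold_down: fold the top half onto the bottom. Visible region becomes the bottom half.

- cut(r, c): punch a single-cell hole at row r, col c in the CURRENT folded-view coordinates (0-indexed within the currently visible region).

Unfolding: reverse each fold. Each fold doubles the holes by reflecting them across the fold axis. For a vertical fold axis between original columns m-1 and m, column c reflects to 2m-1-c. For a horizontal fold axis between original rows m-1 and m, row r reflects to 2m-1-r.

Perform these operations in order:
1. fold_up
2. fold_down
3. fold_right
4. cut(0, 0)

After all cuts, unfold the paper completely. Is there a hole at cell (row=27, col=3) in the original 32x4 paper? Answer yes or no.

Answer: no

Derivation:
Op 1 fold_up: fold axis h@16; visible region now rows[0,16) x cols[0,4) = 16x4
Op 2 fold_down: fold axis h@8; visible region now rows[8,16) x cols[0,4) = 8x4
Op 3 fold_right: fold axis v@2; visible region now rows[8,16) x cols[2,4) = 8x2
Op 4 cut(0, 0): punch at orig (8,2); cuts so far [(8, 2)]; region rows[8,16) x cols[2,4) = 8x2
Unfold 1 (reflect across v@2): 2 holes -> [(8, 1), (8, 2)]
Unfold 2 (reflect across h@8): 4 holes -> [(7, 1), (7, 2), (8, 1), (8, 2)]
Unfold 3 (reflect across h@16): 8 holes -> [(7, 1), (7, 2), (8, 1), (8, 2), (23, 1), (23, 2), (24, 1), (24, 2)]
Holes: [(7, 1), (7, 2), (8, 1), (8, 2), (23, 1), (23, 2), (24, 1), (24, 2)]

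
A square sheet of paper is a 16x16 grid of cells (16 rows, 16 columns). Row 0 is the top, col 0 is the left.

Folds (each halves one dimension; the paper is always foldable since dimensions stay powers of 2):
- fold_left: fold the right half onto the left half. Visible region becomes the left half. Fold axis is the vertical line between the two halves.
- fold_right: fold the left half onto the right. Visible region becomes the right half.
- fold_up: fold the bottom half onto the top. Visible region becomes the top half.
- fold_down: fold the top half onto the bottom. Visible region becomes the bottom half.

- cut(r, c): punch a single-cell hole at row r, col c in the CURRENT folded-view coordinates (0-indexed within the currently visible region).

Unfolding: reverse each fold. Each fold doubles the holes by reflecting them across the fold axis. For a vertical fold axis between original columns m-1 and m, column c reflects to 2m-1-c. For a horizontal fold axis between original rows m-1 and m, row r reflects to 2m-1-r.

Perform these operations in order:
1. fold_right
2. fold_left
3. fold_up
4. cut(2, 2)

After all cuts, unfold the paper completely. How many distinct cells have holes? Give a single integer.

Answer: 8

Derivation:
Op 1 fold_right: fold axis v@8; visible region now rows[0,16) x cols[8,16) = 16x8
Op 2 fold_left: fold axis v@12; visible region now rows[0,16) x cols[8,12) = 16x4
Op 3 fold_up: fold axis h@8; visible region now rows[0,8) x cols[8,12) = 8x4
Op 4 cut(2, 2): punch at orig (2,10); cuts so far [(2, 10)]; region rows[0,8) x cols[8,12) = 8x4
Unfold 1 (reflect across h@8): 2 holes -> [(2, 10), (13, 10)]
Unfold 2 (reflect across v@12): 4 holes -> [(2, 10), (2, 13), (13, 10), (13, 13)]
Unfold 3 (reflect across v@8): 8 holes -> [(2, 2), (2, 5), (2, 10), (2, 13), (13, 2), (13, 5), (13, 10), (13, 13)]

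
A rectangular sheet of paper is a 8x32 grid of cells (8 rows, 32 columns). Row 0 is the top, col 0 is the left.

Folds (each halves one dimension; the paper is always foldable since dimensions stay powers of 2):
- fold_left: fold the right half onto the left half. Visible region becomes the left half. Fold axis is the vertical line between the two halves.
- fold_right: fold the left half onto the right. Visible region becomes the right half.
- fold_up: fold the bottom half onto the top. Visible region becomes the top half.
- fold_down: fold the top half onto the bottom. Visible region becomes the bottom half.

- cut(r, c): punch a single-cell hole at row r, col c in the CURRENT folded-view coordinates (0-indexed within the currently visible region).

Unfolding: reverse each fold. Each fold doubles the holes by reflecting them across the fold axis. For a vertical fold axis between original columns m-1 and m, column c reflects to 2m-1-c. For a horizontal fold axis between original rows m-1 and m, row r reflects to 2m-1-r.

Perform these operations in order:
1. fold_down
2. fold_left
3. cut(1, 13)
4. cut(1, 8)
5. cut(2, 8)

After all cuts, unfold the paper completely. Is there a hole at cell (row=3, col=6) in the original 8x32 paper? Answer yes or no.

Op 1 fold_down: fold axis h@4; visible region now rows[4,8) x cols[0,32) = 4x32
Op 2 fold_left: fold axis v@16; visible region now rows[4,8) x cols[0,16) = 4x16
Op 3 cut(1, 13): punch at orig (5,13); cuts so far [(5, 13)]; region rows[4,8) x cols[0,16) = 4x16
Op 4 cut(1, 8): punch at orig (5,8); cuts so far [(5, 8), (5, 13)]; region rows[4,8) x cols[0,16) = 4x16
Op 5 cut(2, 8): punch at orig (6,8); cuts so far [(5, 8), (5, 13), (6, 8)]; region rows[4,8) x cols[0,16) = 4x16
Unfold 1 (reflect across v@16): 6 holes -> [(5, 8), (5, 13), (5, 18), (5, 23), (6, 8), (6, 23)]
Unfold 2 (reflect across h@4): 12 holes -> [(1, 8), (1, 23), (2, 8), (2, 13), (2, 18), (2, 23), (5, 8), (5, 13), (5, 18), (5, 23), (6, 8), (6, 23)]
Holes: [(1, 8), (1, 23), (2, 8), (2, 13), (2, 18), (2, 23), (5, 8), (5, 13), (5, 18), (5, 23), (6, 8), (6, 23)]

Answer: no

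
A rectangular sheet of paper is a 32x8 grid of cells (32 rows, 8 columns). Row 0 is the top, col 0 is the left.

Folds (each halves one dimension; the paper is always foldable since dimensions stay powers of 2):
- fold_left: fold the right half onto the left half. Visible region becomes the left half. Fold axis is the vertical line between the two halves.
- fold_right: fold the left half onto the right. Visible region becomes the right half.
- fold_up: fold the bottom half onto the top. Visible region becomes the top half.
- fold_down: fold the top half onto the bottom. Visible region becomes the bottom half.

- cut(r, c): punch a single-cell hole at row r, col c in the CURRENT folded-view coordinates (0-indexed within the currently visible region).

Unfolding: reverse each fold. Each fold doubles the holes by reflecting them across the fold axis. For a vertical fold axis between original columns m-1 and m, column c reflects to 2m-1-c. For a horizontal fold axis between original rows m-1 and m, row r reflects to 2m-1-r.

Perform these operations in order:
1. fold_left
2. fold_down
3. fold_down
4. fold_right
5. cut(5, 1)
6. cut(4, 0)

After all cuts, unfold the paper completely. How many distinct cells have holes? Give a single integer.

Answer: 32

Derivation:
Op 1 fold_left: fold axis v@4; visible region now rows[0,32) x cols[0,4) = 32x4
Op 2 fold_down: fold axis h@16; visible region now rows[16,32) x cols[0,4) = 16x4
Op 3 fold_down: fold axis h@24; visible region now rows[24,32) x cols[0,4) = 8x4
Op 4 fold_right: fold axis v@2; visible region now rows[24,32) x cols[2,4) = 8x2
Op 5 cut(5, 1): punch at orig (29,3); cuts so far [(29, 3)]; region rows[24,32) x cols[2,4) = 8x2
Op 6 cut(4, 0): punch at orig (28,2); cuts so far [(28, 2), (29, 3)]; region rows[24,32) x cols[2,4) = 8x2
Unfold 1 (reflect across v@2): 4 holes -> [(28, 1), (28, 2), (29, 0), (29, 3)]
Unfold 2 (reflect across h@24): 8 holes -> [(18, 0), (18, 3), (19, 1), (19, 2), (28, 1), (28, 2), (29, 0), (29, 3)]
Unfold 3 (reflect across h@16): 16 holes -> [(2, 0), (2, 3), (3, 1), (3, 2), (12, 1), (12, 2), (13, 0), (13, 3), (18, 0), (18, 3), (19, 1), (19, 2), (28, 1), (28, 2), (29, 0), (29, 3)]
Unfold 4 (reflect across v@4): 32 holes -> [(2, 0), (2, 3), (2, 4), (2, 7), (3, 1), (3, 2), (3, 5), (3, 6), (12, 1), (12, 2), (12, 5), (12, 6), (13, 0), (13, 3), (13, 4), (13, 7), (18, 0), (18, 3), (18, 4), (18, 7), (19, 1), (19, 2), (19, 5), (19, 6), (28, 1), (28, 2), (28, 5), (28, 6), (29, 0), (29, 3), (29, 4), (29, 7)]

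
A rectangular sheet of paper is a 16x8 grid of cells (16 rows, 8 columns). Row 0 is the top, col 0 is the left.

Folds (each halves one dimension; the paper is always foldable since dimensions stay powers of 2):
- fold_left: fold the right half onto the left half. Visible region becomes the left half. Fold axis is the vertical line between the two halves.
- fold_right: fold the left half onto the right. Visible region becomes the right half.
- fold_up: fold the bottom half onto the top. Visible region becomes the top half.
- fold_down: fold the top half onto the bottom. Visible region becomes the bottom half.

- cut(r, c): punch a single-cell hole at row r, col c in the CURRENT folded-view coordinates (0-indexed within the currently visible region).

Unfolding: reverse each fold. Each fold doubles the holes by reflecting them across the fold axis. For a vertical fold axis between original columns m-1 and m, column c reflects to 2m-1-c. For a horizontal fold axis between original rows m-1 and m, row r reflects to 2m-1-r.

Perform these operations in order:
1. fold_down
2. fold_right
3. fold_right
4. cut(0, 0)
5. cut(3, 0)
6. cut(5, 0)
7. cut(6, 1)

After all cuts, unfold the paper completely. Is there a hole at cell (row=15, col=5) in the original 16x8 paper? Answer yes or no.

Answer: no

Derivation:
Op 1 fold_down: fold axis h@8; visible region now rows[8,16) x cols[0,8) = 8x8
Op 2 fold_right: fold axis v@4; visible region now rows[8,16) x cols[4,8) = 8x4
Op 3 fold_right: fold axis v@6; visible region now rows[8,16) x cols[6,8) = 8x2
Op 4 cut(0, 0): punch at orig (8,6); cuts so far [(8, 6)]; region rows[8,16) x cols[6,8) = 8x2
Op 5 cut(3, 0): punch at orig (11,6); cuts so far [(8, 6), (11, 6)]; region rows[8,16) x cols[6,8) = 8x2
Op 6 cut(5, 0): punch at orig (13,6); cuts so far [(8, 6), (11, 6), (13, 6)]; region rows[8,16) x cols[6,8) = 8x2
Op 7 cut(6, 1): punch at orig (14,7); cuts so far [(8, 6), (11, 6), (13, 6), (14, 7)]; region rows[8,16) x cols[6,8) = 8x2
Unfold 1 (reflect across v@6): 8 holes -> [(8, 5), (8, 6), (11, 5), (11, 6), (13, 5), (13, 6), (14, 4), (14, 7)]
Unfold 2 (reflect across v@4): 16 holes -> [(8, 1), (8, 2), (8, 5), (8, 6), (11, 1), (11, 2), (11, 5), (11, 6), (13, 1), (13, 2), (13, 5), (13, 6), (14, 0), (14, 3), (14, 4), (14, 7)]
Unfold 3 (reflect across h@8): 32 holes -> [(1, 0), (1, 3), (1, 4), (1, 7), (2, 1), (2, 2), (2, 5), (2, 6), (4, 1), (4, 2), (4, 5), (4, 6), (7, 1), (7, 2), (7, 5), (7, 6), (8, 1), (8, 2), (8, 5), (8, 6), (11, 1), (11, 2), (11, 5), (11, 6), (13, 1), (13, 2), (13, 5), (13, 6), (14, 0), (14, 3), (14, 4), (14, 7)]
Holes: [(1, 0), (1, 3), (1, 4), (1, 7), (2, 1), (2, 2), (2, 5), (2, 6), (4, 1), (4, 2), (4, 5), (4, 6), (7, 1), (7, 2), (7, 5), (7, 6), (8, 1), (8, 2), (8, 5), (8, 6), (11, 1), (11, 2), (11, 5), (11, 6), (13, 1), (13, 2), (13, 5), (13, 6), (14, 0), (14, 3), (14, 4), (14, 7)]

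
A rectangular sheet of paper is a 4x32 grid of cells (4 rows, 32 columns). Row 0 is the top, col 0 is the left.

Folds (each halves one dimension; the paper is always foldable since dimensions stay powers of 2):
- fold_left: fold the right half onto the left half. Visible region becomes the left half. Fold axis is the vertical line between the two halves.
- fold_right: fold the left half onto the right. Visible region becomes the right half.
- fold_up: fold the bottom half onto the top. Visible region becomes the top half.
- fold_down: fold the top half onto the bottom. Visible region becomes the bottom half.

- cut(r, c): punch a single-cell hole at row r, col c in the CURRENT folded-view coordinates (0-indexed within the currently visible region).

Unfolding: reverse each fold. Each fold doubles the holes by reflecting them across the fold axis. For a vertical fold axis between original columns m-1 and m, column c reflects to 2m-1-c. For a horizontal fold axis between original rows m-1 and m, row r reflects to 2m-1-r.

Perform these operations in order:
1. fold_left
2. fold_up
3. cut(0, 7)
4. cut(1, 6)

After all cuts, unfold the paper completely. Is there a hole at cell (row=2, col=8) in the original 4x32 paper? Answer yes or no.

Answer: no

Derivation:
Op 1 fold_left: fold axis v@16; visible region now rows[0,4) x cols[0,16) = 4x16
Op 2 fold_up: fold axis h@2; visible region now rows[0,2) x cols[0,16) = 2x16
Op 3 cut(0, 7): punch at orig (0,7); cuts so far [(0, 7)]; region rows[0,2) x cols[0,16) = 2x16
Op 4 cut(1, 6): punch at orig (1,6); cuts so far [(0, 7), (1, 6)]; region rows[0,2) x cols[0,16) = 2x16
Unfold 1 (reflect across h@2): 4 holes -> [(0, 7), (1, 6), (2, 6), (3, 7)]
Unfold 2 (reflect across v@16): 8 holes -> [(0, 7), (0, 24), (1, 6), (1, 25), (2, 6), (2, 25), (3, 7), (3, 24)]
Holes: [(0, 7), (0, 24), (1, 6), (1, 25), (2, 6), (2, 25), (3, 7), (3, 24)]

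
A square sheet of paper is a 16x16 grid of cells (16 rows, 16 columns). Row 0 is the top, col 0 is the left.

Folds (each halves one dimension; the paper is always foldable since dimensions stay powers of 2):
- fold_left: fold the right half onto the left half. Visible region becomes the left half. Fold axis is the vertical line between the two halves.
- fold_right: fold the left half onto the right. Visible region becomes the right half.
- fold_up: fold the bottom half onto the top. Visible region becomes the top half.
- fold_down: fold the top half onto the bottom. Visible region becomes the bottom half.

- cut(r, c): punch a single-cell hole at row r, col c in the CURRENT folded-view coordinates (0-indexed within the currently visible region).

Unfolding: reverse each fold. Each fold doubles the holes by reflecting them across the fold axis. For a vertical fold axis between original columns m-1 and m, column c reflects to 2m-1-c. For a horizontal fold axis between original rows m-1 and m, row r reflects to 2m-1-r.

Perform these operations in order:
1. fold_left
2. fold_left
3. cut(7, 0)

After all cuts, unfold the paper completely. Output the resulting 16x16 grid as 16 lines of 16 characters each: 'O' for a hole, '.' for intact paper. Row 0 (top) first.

Answer: ................
................
................
................
................
................
................
O......OO......O
................
................
................
................
................
................
................
................

Derivation:
Op 1 fold_left: fold axis v@8; visible region now rows[0,16) x cols[0,8) = 16x8
Op 2 fold_left: fold axis v@4; visible region now rows[0,16) x cols[0,4) = 16x4
Op 3 cut(7, 0): punch at orig (7,0); cuts so far [(7, 0)]; region rows[0,16) x cols[0,4) = 16x4
Unfold 1 (reflect across v@4): 2 holes -> [(7, 0), (7, 7)]
Unfold 2 (reflect across v@8): 4 holes -> [(7, 0), (7, 7), (7, 8), (7, 15)]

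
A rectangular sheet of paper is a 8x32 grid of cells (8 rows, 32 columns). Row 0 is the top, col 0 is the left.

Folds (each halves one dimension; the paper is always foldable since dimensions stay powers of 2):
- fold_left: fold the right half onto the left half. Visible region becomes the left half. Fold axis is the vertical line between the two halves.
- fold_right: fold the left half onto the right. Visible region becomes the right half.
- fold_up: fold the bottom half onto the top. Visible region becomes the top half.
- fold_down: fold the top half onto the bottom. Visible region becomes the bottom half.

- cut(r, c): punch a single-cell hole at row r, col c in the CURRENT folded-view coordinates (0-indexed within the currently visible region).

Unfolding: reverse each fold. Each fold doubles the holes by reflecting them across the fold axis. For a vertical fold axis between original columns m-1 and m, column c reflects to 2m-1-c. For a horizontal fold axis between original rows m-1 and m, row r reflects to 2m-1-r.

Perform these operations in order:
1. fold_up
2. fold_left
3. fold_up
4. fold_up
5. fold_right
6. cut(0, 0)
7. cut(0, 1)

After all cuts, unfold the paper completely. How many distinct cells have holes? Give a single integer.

Answer: 64

Derivation:
Op 1 fold_up: fold axis h@4; visible region now rows[0,4) x cols[0,32) = 4x32
Op 2 fold_left: fold axis v@16; visible region now rows[0,4) x cols[0,16) = 4x16
Op 3 fold_up: fold axis h@2; visible region now rows[0,2) x cols[0,16) = 2x16
Op 4 fold_up: fold axis h@1; visible region now rows[0,1) x cols[0,16) = 1x16
Op 5 fold_right: fold axis v@8; visible region now rows[0,1) x cols[8,16) = 1x8
Op 6 cut(0, 0): punch at orig (0,8); cuts so far [(0, 8)]; region rows[0,1) x cols[8,16) = 1x8
Op 7 cut(0, 1): punch at orig (0,9); cuts so far [(0, 8), (0, 9)]; region rows[0,1) x cols[8,16) = 1x8
Unfold 1 (reflect across v@8): 4 holes -> [(0, 6), (0, 7), (0, 8), (0, 9)]
Unfold 2 (reflect across h@1): 8 holes -> [(0, 6), (0, 7), (0, 8), (0, 9), (1, 6), (1, 7), (1, 8), (1, 9)]
Unfold 3 (reflect across h@2): 16 holes -> [(0, 6), (0, 7), (0, 8), (0, 9), (1, 6), (1, 7), (1, 8), (1, 9), (2, 6), (2, 7), (2, 8), (2, 9), (3, 6), (3, 7), (3, 8), (3, 9)]
Unfold 4 (reflect across v@16): 32 holes -> [(0, 6), (0, 7), (0, 8), (0, 9), (0, 22), (0, 23), (0, 24), (0, 25), (1, 6), (1, 7), (1, 8), (1, 9), (1, 22), (1, 23), (1, 24), (1, 25), (2, 6), (2, 7), (2, 8), (2, 9), (2, 22), (2, 23), (2, 24), (2, 25), (3, 6), (3, 7), (3, 8), (3, 9), (3, 22), (3, 23), (3, 24), (3, 25)]
Unfold 5 (reflect across h@4): 64 holes -> [(0, 6), (0, 7), (0, 8), (0, 9), (0, 22), (0, 23), (0, 24), (0, 25), (1, 6), (1, 7), (1, 8), (1, 9), (1, 22), (1, 23), (1, 24), (1, 25), (2, 6), (2, 7), (2, 8), (2, 9), (2, 22), (2, 23), (2, 24), (2, 25), (3, 6), (3, 7), (3, 8), (3, 9), (3, 22), (3, 23), (3, 24), (3, 25), (4, 6), (4, 7), (4, 8), (4, 9), (4, 22), (4, 23), (4, 24), (4, 25), (5, 6), (5, 7), (5, 8), (5, 9), (5, 22), (5, 23), (5, 24), (5, 25), (6, 6), (6, 7), (6, 8), (6, 9), (6, 22), (6, 23), (6, 24), (6, 25), (7, 6), (7, 7), (7, 8), (7, 9), (7, 22), (7, 23), (7, 24), (7, 25)]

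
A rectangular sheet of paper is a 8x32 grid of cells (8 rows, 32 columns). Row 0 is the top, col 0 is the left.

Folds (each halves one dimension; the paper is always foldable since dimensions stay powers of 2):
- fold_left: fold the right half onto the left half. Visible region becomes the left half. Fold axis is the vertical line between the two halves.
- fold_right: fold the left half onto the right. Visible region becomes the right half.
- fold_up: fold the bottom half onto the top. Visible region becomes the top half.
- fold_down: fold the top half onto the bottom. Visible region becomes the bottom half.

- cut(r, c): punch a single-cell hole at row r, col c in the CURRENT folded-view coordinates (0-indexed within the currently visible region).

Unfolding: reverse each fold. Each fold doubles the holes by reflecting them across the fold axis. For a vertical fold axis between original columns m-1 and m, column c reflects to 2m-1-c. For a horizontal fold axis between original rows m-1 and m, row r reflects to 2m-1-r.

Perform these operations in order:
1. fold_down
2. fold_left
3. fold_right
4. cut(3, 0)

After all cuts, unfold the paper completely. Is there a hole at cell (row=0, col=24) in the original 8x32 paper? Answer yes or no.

Op 1 fold_down: fold axis h@4; visible region now rows[4,8) x cols[0,32) = 4x32
Op 2 fold_left: fold axis v@16; visible region now rows[4,8) x cols[0,16) = 4x16
Op 3 fold_right: fold axis v@8; visible region now rows[4,8) x cols[8,16) = 4x8
Op 4 cut(3, 0): punch at orig (7,8); cuts so far [(7, 8)]; region rows[4,8) x cols[8,16) = 4x8
Unfold 1 (reflect across v@8): 2 holes -> [(7, 7), (7, 8)]
Unfold 2 (reflect across v@16): 4 holes -> [(7, 7), (7, 8), (7, 23), (7, 24)]
Unfold 3 (reflect across h@4): 8 holes -> [(0, 7), (0, 8), (0, 23), (0, 24), (7, 7), (7, 8), (7, 23), (7, 24)]
Holes: [(0, 7), (0, 8), (0, 23), (0, 24), (7, 7), (7, 8), (7, 23), (7, 24)]

Answer: yes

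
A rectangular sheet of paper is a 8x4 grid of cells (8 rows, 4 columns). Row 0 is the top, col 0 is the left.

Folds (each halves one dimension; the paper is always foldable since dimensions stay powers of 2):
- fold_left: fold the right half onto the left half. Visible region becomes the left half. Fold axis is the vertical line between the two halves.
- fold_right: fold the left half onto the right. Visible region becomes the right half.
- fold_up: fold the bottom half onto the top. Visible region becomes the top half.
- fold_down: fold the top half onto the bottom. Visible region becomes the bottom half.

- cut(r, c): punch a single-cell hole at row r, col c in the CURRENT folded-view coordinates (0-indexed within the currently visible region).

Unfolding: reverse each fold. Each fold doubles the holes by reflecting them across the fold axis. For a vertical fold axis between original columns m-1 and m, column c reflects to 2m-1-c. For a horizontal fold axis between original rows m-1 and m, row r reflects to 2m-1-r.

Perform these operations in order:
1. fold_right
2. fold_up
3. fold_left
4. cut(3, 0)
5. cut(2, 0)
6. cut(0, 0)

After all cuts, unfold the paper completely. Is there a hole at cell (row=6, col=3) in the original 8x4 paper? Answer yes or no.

Op 1 fold_right: fold axis v@2; visible region now rows[0,8) x cols[2,4) = 8x2
Op 2 fold_up: fold axis h@4; visible region now rows[0,4) x cols[2,4) = 4x2
Op 3 fold_left: fold axis v@3; visible region now rows[0,4) x cols[2,3) = 4x1
Op 4 cut(3, 0): punch at orig (3,2); cuts so far [(3, 2)]; region rows[0,4) x cols[2,3) = 4x1
Op 5 cut(2, 0): punch at orig (2,2); cuts so far [(2, 2), (3, 2)]; region rows[0,4) x cols[2,3) = 4x1
Op 6 cut(0, 0): punch at orig (0,2); cuts so far [(0, 2), (2, 2), (3, 2)]; region rows[0,4) x cols[2,3) = 4x1
Unfold 1 (reflect across v@3): 6 holes -> [(0, 2), (0, 3), (2, 2), (2, 3), (3, 2), (3, 3)]
Unfold 2 (reflect across h@4): 12 holes -> [(0, 2), (0, 3), (2, 2), (2, 3), (3, 2), (3, 3), (4, 2), (4, 3), (5, 2), (5, 3), (7, 2), (7, 3)]
Unfold 3 (reflect across v@2): 24 holes -> [(0, 0), (0, 1), (0, 2), (0, 3), (2, 0), (2, 1), (2, 2), (2, 3), (3, 0), (3, 1), (3, 2), (3, 3), (4, 0), (4, 1), (4, 2), (4, 3), (5, 0), (5, 1), (5, 2), (5, 3), (7, 0), (7, 1), (7, 2), (7, 3)]
Holes: [(0, 0), (0, 1), (0, 2), (0, 3), (2, 0), (2, 1), (2, 2), (2, 3), (3, 0), (3, 1), (3, 2), (3, 3), (4, 0), (4, 1), (4, 2), (4, 3), (5, 0), (5, 1), (5, 2), (5, 3), (7, 0), (7, 1), (7, 2), (7, 3)]

Answer: no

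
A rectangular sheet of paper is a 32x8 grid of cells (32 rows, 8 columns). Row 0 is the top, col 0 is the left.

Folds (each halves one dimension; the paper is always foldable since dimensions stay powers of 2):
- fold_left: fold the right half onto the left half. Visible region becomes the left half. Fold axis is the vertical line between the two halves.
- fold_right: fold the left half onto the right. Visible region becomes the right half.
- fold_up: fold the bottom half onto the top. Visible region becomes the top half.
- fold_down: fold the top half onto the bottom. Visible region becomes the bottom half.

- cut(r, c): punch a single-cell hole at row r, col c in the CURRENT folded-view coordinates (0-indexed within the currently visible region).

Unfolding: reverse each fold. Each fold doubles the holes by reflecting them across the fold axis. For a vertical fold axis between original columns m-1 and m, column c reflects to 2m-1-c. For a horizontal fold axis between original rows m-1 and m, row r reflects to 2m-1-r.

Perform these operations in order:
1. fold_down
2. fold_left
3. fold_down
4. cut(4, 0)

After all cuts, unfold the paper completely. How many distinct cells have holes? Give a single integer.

Answer: 8

Derivation:
Op 1 fold_down: fold axis h@16; visible region now rows[16,32) x cols[0,8) = 16x8
Op 2 fold_left: fold axis v@4; visible region now rows[16,32) x cols[0,4) = 16x4
Op 3 fold_down: fold axis h@24; visible region now rows[24,32) x cols[0,4) = 8x4
Op 4 cut(4, 0): punch at orig (28,0); cuts so far [(28, 0)]; region rows[24,32) x cols[0,4) = 8x4
Unfold 1 (reflect across h@24): 2 holes -> [(19, 0), (28, 0)]
Unfold 2 (reflect across v@4): 4 holes -> [(19, 0), (19, 7), (28, 0), (28, 7)]
Unfold 3 (reflect across h@16): 8 holes -> [(3, 0), (3, 7), (12, 0), (12, 7), (19, 0), (19, 7), (28, 0), (28, 7)]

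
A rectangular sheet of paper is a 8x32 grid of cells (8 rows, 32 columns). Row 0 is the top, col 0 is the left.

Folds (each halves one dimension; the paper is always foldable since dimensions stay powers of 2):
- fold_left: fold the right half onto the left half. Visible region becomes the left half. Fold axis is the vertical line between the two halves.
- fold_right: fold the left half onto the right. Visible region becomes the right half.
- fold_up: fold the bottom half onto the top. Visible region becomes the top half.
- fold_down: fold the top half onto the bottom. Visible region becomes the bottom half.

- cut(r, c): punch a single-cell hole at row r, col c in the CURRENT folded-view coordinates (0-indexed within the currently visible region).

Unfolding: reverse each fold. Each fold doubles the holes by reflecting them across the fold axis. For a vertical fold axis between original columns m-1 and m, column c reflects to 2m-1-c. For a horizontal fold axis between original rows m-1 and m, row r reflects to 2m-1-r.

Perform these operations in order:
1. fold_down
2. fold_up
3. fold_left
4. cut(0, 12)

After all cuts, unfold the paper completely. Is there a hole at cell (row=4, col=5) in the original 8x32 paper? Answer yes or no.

Answer: no

Derivation:
Op 1 fold_down: fold axis h@4; visible region now rows[4,8) x cols[0,32) = 4x32
Op 2 fold_up: fold axis h@6; visible region now rows[4,6) x cols[0,32) = 2x32
Op 3 fold_left: fold axis v@16; visible region now rows[4,6) x cols[0,16) = 2x16
Op 4 cut(0, 12): punch at orig (4,12); cuts so far [(4, 12)]; region rows[4,6) x cols[0,16) = 2x16
Unfold 1 (reflect across v@16): 2 holes -> [(4, 12), (4, 19)]
Unfold 2 (reflect across h@6): 4 holes -> [(4, 12), (4, 19), (7, 12), (7, 19)]
Unfold 3 (reflect across h@4): 8 holes -> [(0, 12), (0, 19), (3, 12), (3, 19), (4, 12), (4, 19), (7, 12), (7, 19)]
Holes: [(0, 12), (0, 19), (3, 12), (3, 19), (4, 12), (4, 19), (7, 12), (7, 19)]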